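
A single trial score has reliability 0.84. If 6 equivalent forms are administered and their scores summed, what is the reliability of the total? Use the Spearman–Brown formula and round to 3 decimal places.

ρ_k = kρ / (1 + (k−1)ρ) = 6·0.84 / (1 + 5·0.84) = 5.040 / 5.200 = 0.969.

0.969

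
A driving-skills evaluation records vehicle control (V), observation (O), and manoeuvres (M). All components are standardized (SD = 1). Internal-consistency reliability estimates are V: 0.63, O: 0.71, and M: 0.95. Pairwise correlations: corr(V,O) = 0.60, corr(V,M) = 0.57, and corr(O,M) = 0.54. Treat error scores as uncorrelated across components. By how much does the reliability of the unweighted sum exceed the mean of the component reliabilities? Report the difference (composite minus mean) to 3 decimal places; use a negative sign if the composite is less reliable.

0.126

Var(sum) = 3 + 3.42 = 6.42; true-score variance = 2.29 + 3.42 = 5.71; composite reliability = 0.8894.
Mean component reliability = 0.7633.
Difference = 0.8894 − 0.7633 = 0.126.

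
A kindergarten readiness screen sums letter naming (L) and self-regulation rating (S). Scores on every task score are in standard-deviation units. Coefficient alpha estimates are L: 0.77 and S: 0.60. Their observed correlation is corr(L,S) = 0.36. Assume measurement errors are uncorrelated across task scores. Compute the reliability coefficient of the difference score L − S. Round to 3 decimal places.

0.508

Var(L−S) = 1 + 1 − 2·0.36 = 2 − 0.72 = 1.28.
Under uncorrelated errors the observed covariances equal the true-score covariances, so only the own-variance terms attenuate.
True-score variance = [0.77 + 0.60] − 0.72 = 1.37 − 0.72 = 0.65.
Reliability = 0.65 / 1.28 = 0.508.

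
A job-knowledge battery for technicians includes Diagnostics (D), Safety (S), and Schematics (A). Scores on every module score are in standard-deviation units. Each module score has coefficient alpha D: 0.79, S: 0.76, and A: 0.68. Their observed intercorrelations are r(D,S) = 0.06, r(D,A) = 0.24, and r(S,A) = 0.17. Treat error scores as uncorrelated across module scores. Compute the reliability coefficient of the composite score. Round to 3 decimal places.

Var(D+S+A) = 3 + 2·[0.06 + 0.24 + 0.17] = 3 + 0.94 = 3.94.
Because errors are independent across components, Cov(Tᵢ,Tⱼ) = Cov(Xᵢ,Xⱼ); the off-diagonal part of the true-score variance is the same as above.
True-score variance = [0.79 + 0.76 + 0.68] + 0.94 = 2.23 + 0.94 = 3.17.
Reliability = 3.17 / 3.94 = 0.805.

0.805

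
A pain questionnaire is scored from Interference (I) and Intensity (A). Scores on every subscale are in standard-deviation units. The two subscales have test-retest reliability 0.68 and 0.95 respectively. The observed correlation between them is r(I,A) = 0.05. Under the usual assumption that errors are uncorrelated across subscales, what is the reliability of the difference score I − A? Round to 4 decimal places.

0.8053

Var(I−A) = 1 + 1 − 2·0.05 = 2 − 0.1 = 1.9.
Under uncorrelated errors the observed covariances equal the true-score covariances, so only the own-variance terms attenuate.
True-score variance = [0.68 + 0.95] − 0.1 = 1.63 − 0.1 = 1.53.
Reliability = 1.53 / 1.9 = 0.8053.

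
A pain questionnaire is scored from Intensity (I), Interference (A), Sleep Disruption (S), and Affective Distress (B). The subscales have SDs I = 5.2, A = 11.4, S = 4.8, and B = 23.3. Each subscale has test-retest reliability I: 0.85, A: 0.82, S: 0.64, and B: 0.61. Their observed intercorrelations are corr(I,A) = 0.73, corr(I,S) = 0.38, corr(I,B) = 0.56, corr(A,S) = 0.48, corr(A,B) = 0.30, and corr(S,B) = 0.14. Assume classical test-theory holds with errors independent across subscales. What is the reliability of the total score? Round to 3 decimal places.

0.795

Var(I+A+S+B) = 5.2² + 11.4² + 4.8² + 23.3² + 2·[5.2·11.4·0.73 + 5.2·4.8·0.38 + 5.2·23.3·0.56 + 11.4·4.8·0.48 + 11.4·23.3·0.30 + 4.8·23.3·0.14] = 722.93 + 484.436 = 1207.37.
Because errors are independent across components, Cov(Tᵢ,Tⱼ) = Cov(Xᵢ,Xⱼ); the off-diagonal part of the true-score variance is the same as above.
True-score variance = [5.2²·0.85 + 11.4²·0.82 + 4.8²·0.64 + 23.3²·0.61] + 484.436 = 475.46 + 484.436 = 959.896.
Reliability = 959.896 / 1207.37 = 0.795.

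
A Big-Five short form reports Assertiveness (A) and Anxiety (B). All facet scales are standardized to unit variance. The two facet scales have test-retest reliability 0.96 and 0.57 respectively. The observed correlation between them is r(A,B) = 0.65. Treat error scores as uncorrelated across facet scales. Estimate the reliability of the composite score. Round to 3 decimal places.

Var(A+B) = 2 + 2·[0.65] = 2 + 1.3 = 3.3.
Because errors are independent across components, Cov(Tᵢ,Tⱼ) = Cov(Xᵢ,Xⱼ); the off-diagonal part of the true-score variance is the same as above.
True-score variance = [0.96 + 0.57] + 1.3 = 1.53 + 1.3 = 2.83.
Reliability = 2.83 / 3.3 = 0.858.

0.858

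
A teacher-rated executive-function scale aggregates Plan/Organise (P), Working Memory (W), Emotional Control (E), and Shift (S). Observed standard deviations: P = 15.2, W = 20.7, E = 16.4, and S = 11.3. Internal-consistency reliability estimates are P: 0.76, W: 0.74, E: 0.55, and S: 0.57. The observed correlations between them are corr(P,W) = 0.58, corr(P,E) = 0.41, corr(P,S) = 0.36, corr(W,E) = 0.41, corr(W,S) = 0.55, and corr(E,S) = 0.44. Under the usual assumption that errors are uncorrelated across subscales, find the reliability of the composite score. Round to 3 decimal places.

Var(P+W+E+S) = 15.2² + 20.7² + 16.4² + 11.3² + 2·[15.2·20.7·0.58 + 15.2·16.4·0.41 + 15.2·11.3·0.36 + 20.7·16.4·0.41 + 20.7·11.3·0.55 + 16.4·11.3·0.44] = 1056.18 + 1391.82 = 2448.
Under uncorrelated errors the observed covariances equal the true-score covariances, so only the own-variance terms attenuate.
True-score variance = [15.2²·0.76 + 20.7²·0.74 + 16.4²·0.55 + 11.3²·0.57] + 1391.82 = 713.384 + 1391.82 = 2105.2.
Reliability = 2105.2 / 2448 = 0.860.

0.860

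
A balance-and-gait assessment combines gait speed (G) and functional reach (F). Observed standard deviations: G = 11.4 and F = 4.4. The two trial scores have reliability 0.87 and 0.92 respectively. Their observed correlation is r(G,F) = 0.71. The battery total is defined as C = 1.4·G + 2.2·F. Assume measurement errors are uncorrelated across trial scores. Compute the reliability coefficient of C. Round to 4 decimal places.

Var(C) = 1.4²·11.4² + 2.2²·4.4² + 2·[3.08·11.4·4.4·0.71] = 348.424 + 219.38 = 567.804.
Because errors are independent across components, Cov(Tᵢ,Tⱼ) = Cov(Xᵢ,Xⱼ); the off-diagonal part of the true-score variance is the same as above.
True-score variance = [1.4²·11.4²·0.87 + 2.2²·4.4²·0.92] + 219.38 = 307.814 + 219.38 = 527.194.
Reliability = 527.194 / 567.804 = 0.9285.

0.9285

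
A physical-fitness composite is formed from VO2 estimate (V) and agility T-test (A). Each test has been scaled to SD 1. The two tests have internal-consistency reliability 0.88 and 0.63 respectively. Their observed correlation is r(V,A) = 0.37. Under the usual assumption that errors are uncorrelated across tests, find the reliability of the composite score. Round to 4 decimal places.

0.8212

Var(V+A) = 2 + 2·[0.37] = 2 + 0.74 = 2.74.
Because errors are independent across components, Cov(Tᵢ,Tⱼ) = Cov(Xᵢ,Xⱼ); the off-diagonal part of the true-score variance is the same as above.
True-score variance = [0.88 + 0.63] + 0.74 = 1.51 + 0.74 = 2.25.
Reliability = 2.25 / 2.74 = 0.8212.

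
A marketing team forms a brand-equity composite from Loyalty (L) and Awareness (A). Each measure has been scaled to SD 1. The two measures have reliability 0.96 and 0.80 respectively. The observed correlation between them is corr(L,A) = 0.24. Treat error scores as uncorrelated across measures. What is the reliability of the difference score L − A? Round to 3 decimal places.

0.842

Var(L−A) = 1 + 1 − 2·0.24 = 2 − 0.48 = 1.52.
Because errors are independent across components, Cov(Tᵢ,Tⱼ) = Cov(Xᵢ,Xⱼ); the off-diagonal part of the true-score variance is the same as above.
True-score variance = [0.96 + 0.80] − 0.48 = 1.76 − 0.48 = 1.28.
Reliability = 1.28 / 1.52 = 0.842.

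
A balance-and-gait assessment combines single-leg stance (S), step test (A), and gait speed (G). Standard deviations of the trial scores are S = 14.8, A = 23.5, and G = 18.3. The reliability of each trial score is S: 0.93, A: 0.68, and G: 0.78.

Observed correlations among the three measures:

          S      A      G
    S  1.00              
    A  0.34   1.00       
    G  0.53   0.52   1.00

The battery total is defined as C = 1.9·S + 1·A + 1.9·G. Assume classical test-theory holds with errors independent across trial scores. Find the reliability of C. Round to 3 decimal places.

0.898

Var(C) = 1.9²·14.8² + 23.5² + 1.9²·18.3² + 2·[1.9·14.8·23.5·0.34 + 3.61·14.8·18.3·0.53 + 1.9·23.5·18.3·0.52] = 2551.94 + 2335.53 = 4887.47.
Because errors are independent across components, Cov(Tᵢ,Tⱼ) = Cov(Xᵢ,Xⱼ); the off-diagonal part of the true-score variance is the same as above.
True-score variance = [1.9²·14.8²·0.93 + 23.5²·0.68 + 1.9²·18.3²·0.78] + 2335.53 = 2053.9 + 2335.53 = 4389.43.
Reliability = 4389.43 / 4887.47 = 0.898.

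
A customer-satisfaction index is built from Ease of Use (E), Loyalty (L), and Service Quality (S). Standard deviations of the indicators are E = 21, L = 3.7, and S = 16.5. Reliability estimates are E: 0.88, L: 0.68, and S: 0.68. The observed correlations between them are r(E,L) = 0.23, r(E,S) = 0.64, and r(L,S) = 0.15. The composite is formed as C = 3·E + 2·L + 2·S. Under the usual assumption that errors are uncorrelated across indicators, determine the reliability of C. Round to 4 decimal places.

Var(C) = 3²·21² + 2²·3.7² + 2²·16.5² + 2·[6·21·3.7·0.23 + 6·21·16.5·0.64 + 4·3.7·16.5·0.15] = 5112.76 + 2948.83 = 8061.59.
Because errors are independent across components, Cov(Tᵢ,Tⱼ) = Cov(Xᵢ,Xⱼ); the off-diagonal part of the true-score variance is the same as above.
True-score variance = [3²·21²·0.88 + 2²·3.7²·0.68 + 2²·16.5²·0.68] + 2948.83 = 4270.48 + 2948.83 = 7219.31.
Reliability = 7219.31 / 8061.59 = 0.8955.

0.8955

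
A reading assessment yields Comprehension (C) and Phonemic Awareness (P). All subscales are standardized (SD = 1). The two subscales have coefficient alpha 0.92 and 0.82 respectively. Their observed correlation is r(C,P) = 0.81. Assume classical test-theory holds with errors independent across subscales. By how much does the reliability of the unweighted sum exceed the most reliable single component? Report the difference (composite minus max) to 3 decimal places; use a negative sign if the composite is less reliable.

0.008

Var(sum) = 2 + 1.62 = 3.62; true-score variance = 1.74 + 1.62 = 3.36; composite reliability = 0.9282.
Max component reliability = 0.9200.
Difference = 0.9282 − 0.9200 = 0.008.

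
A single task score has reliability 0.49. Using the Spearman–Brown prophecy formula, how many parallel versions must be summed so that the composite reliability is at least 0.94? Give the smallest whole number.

17

k ≥ ρ*(1−ρ₁)/(ρ₁(1−ρ*)) = 0.94·0.51 / (0.49·0.06) = 16.306.
Smallest integer k = 17.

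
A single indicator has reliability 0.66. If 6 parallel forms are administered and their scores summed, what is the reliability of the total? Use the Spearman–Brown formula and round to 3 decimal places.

0.921

ρ_k = kρ / (1 + (k−1)ρ) = 6·0.66 / (1 + 5·0.66) = 3.960 / 4.300 = 0.921.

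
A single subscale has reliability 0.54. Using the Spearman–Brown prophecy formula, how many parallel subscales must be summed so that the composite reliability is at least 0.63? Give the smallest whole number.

k ≥ ρ*(1−ρ₁)/(ρ₁(1−ρ*)) = 0.63·0.46 / (0.54·0.37) = 1.450.
Smallest integer k = 2.

2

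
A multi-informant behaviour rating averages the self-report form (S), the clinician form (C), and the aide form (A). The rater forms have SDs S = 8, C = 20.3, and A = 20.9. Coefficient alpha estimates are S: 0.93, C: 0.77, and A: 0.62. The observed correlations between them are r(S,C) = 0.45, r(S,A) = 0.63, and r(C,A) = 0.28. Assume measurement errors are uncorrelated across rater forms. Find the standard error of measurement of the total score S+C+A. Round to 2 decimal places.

16.29

Var(total) = 912.9 + 594.423 = 1507.32.
True-score variance = 647.651 + 594.423 = 1242.07, so reliability = 0.8240.
Error variance = 1507.32 − 1242.07 = 265.248; SEM = √265.248 = 16.29.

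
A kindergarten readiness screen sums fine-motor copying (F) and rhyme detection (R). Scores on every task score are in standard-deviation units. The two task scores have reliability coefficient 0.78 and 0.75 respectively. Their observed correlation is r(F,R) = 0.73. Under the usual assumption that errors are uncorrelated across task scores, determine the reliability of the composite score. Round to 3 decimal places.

0.864

Var(F+R) = 2 + 2·[0.73] = 2 + 1.46 = 3.46.
With uncorrelated errors the cross-covariances are all true-score covariance, so they carry over unchanged; only the diagonal terms shrink to ρᵢσᵢ².
True-score variance = [0.78 + 0.75] + 1.46 = 1.53 + 1.46 = 2.99.
Reliability = 2.99 / 3.46 = 0.864.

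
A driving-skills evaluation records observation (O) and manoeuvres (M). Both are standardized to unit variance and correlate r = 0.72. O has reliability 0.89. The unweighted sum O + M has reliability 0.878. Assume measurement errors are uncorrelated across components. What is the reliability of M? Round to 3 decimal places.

0.690

Var(O+M) = 2 + 2·0.72 = 3.440.
True-score variance = ρ_O + ρ_M + 2·0.72, so 0.878 = (0.89 + ρ_M + 1.44) / 3.440.
ρ_M = 0.878·3.440 − 0.89 − 1.44 = 0.690.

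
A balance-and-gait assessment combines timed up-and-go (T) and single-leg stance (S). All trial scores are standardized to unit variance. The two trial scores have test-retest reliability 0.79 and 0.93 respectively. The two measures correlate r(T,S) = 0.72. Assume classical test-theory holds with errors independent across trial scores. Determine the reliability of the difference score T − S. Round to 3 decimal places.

0.500

Var(T−S) = 1 + 1 − 2·0.72 = 2 − 1.44 = 0.56.
Because errors are independent across components, Cov(Tᵢ,Tⱼ) = Cov(Xᵢ,Xⱼ); the off-diagonal part of the true-score variance is the same as above.
True-score variance = [0.79 + 0.93] − 1.44 = 1.72 − 1.44 = 0.28.
Reliability = 0.28 / 0.56 = 0.500.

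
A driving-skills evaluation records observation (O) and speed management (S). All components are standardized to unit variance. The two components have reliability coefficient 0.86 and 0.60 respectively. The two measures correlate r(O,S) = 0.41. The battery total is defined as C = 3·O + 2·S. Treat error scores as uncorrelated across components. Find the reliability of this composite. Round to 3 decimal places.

Var(C) = 3² + 2² + 2·[6·0.41] = 13 + 4.92 = 17.92.
Under uncorrelated errors the observed covariances equal the true-score covariances, so only the own-variance terms attenuate.
True-score variance = [3²·0.86 + 2²·0.60] + 4.92 = 10.14 + 4.92 = 15.06.
Reliability = 15.06 / 17.92 = 0.840.

0.840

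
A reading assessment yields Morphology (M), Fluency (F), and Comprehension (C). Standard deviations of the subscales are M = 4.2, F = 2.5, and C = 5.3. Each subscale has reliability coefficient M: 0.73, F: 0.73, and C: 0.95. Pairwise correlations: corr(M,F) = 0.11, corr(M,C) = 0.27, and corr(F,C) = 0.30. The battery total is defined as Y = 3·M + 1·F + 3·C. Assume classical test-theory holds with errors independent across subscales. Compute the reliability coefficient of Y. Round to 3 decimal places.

Var(Y) = 3²·4.2² + 2.5² + 3²·5.3² + 2·[3·4.2·2.5·0.11 + 9·4.2·5.3·0.27 + 3·2.5·5.3·0.30] = 417.82 + 138.964 = 556.784.
Because errors are independent across components, Cov(Tᵢ,Tⱼ) = Cov(Xᵢ,Xⱼ); the off-diagonal part of the true-score variance is the same as above.
True-score variance = [3²·4.2²·0.73 + 2.5²·0.73 + 3²·5.3²·0.95] + 138.964 = 360.627 + 138.964 = 499.59.
Reliability = 499.59 / 556.784 = 0.897.

0.897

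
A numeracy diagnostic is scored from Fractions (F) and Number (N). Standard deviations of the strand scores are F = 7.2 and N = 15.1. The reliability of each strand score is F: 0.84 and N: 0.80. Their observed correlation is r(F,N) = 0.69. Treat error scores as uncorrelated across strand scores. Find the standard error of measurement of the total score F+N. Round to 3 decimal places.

Var(total) = 279.85 + 150.034 = 429.884.
True-score variance = 225.954 + 150.034 = 375.987, so reliability = 0.8746.
Error variance = 429.884 − 375.987 = 53.8964; SEM = √53.8964 = 7.341.

7.341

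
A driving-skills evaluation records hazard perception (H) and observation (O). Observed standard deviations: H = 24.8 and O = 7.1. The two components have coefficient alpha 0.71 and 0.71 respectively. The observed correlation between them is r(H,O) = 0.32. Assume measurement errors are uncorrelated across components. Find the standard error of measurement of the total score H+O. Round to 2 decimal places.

13.89

Var(total) = 665.45 + 112.691 = 778.141.
True-score variance = 472.469 + 112.691 = 585.161, so reliability = 0.7520.
Error variance = 778.141 − 585.161 = 192.981; SEM = √192.981 = 13.89.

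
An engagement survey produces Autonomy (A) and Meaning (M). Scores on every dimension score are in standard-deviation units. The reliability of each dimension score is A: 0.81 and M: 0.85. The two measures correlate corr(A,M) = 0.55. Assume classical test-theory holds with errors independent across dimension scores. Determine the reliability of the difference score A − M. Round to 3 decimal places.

0.622

Var(A−M) = 1 + 1 − 2·0.55 = 2 − 1.1 = 0.9.
Because errors are independent across components, Cov(Tᵢ,Tⱼ) = Cov(Xᵢ,Xⱼ); the off-diagonal part of the true-score variance is the same as above.
True-score variance = [0.81 + 0.85] − 1.1 = 1.66 − 1.1 = 0.56.
Reliability = 0.56 / 0.9 = 0.622.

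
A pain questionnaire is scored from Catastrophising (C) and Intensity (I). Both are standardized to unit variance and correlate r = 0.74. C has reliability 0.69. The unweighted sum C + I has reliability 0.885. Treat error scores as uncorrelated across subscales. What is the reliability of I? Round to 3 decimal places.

Var(C+I) = 2 + 2·0.74 = 3.480.
True-score variance = ρ_C + ρ_I + 2·0.74, so 0.885 = (0.69 + ρ_I + 1.48) / 3.480.
ρ_I = 0.885·3.480 − 0.69 − 1.48 = 0.910.

0.910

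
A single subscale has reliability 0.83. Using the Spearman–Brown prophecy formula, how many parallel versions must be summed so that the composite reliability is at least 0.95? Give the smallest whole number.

k ≥ ρ*(1−ρ₁)/(ρ₁(1−ρ*)) = 0.95·0.17 / (0.83·0.05) = 3.892.
Smallest integer k = 4.

4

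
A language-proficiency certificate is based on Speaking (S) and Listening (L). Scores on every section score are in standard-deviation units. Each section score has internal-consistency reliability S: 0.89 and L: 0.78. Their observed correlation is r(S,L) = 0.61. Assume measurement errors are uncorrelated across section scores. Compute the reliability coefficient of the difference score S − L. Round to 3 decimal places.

Var(S−L) = 1 + 1 − 2·0.61 = 2 − 1.22 = 0.78.
With uncorrelated errors the cross-covariances are all true-score covariance, so they carry over unchanged; only the diagonal terms shrink to ρᵢσᵢ².
True-score variance = [0.89 + 0.78] − 1.22 = 1.67 − 1.22 = 0.45.
Reliability = 0.45 / 0.78 = 0.577.

0.577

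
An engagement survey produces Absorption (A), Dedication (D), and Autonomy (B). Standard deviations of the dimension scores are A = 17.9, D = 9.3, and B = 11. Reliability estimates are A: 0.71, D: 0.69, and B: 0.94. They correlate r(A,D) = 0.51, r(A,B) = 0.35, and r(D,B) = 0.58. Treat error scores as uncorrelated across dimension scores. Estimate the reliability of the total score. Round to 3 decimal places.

Var(A+D+B) = 17.9² + 9.3² + 11² + 2·[17.9·9.3·0.51 + 17.9·11·0.35 + 9.3·11·0.58] = 527.9 + 426.297 = 954.197.
With uncorrelated errors the cross-covariances are all true-score covariance, so they carry over unchanged; only the diagonal terms shrink to ρᵢσᵢ².
True-score variance = [17.9²·0.71 + 9.3²·0.69 + 11²·0.94] + 426.297 = 400.909 + 426.297 = 827.207.
Reliability = 827.207 / 954.197 = 0.867.

0.867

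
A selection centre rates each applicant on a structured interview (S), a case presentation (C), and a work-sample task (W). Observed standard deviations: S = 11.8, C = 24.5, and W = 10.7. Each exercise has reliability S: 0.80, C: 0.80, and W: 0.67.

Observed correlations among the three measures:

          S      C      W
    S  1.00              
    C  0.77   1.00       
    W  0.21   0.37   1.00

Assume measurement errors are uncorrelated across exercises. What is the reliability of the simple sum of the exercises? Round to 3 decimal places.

0.880

Var(S+C+W) = 11.8² + 24.5² + 10.7² + 2·[11.8·24.5·0.77 + 11.8·10.7·0.21 + 24.5·10.7·0.37] = 853.98 + 692.234 = 1546.21.
With uncorrelated errors the cross-covariances are all true-score covariance, so they carry over unchanged; only the diagonal terms shrink to ρᵢσᵢ².
True-score variance = [11.8²·0.80 + 24.5²·0.80 + 10.7²·0.67] + 692.234 = 668.3 + 692.234 = 1360.53.
Reliability = 1360.53 / 1546.21 = 0.880.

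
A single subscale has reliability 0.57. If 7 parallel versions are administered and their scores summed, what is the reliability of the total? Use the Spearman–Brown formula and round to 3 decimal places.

ρ_k = kρ / (1 + (k−1)ρ) = 7·0.57 / (1 + 6·0.57) = 3.990 / 4.420 = 0.903.

0.903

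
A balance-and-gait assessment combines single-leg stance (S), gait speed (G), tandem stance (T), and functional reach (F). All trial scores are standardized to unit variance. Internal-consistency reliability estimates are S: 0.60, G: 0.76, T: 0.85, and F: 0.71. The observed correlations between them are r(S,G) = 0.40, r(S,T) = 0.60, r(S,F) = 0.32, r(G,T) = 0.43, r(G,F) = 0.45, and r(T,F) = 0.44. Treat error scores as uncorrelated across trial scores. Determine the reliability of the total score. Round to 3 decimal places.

0.884

Var(S+G+T+F) = 4 + 2·[0.40 + 0.60 + 0.32 + 0.43 + 0.45 + 0.44] = 4 + 5.28 = 9.28.
Because errors are independent across components, Cov(Tᵢ,Tⱼ) = Cov(Xᵢ,Xⱼ); the off-diagonal part of the true-score variance is the same as above.
True-score variance = [0.60 + 0.76 + 0.85 + 0.71] + 5.28 = 2.92 + 5.28 = 8.2.
Reliability = 8.2 / 9.28 = 0.884.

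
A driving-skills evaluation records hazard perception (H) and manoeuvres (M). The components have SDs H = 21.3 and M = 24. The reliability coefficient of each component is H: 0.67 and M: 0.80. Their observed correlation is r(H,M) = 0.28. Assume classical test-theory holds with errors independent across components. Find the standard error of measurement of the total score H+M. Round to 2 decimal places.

Var(total) = 1029.69 + 286.272 = 1315.96.
True-score variance = 764.772 + 286.272 = 1051.04, so reliability = 0.7987.
Error variance = 1315.96 − 1051.04 = 264.918; SEM = √264.918 = 16.28.

16.28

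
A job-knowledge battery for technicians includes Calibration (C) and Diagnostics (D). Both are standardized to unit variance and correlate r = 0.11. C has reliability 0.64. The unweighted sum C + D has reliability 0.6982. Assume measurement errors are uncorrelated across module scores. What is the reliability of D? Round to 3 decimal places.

0.690

Var(C+D) = 2 + 2·0.11 = 2.220.
True-score variance = ρ_C + ρ_D + 2·0.11, so 0.6982 = (0.64 + ρ_D + 0.22) / 2.220.
ρ_D = 0.6982·2.220 − 0.64 − 0.22 = 0.690.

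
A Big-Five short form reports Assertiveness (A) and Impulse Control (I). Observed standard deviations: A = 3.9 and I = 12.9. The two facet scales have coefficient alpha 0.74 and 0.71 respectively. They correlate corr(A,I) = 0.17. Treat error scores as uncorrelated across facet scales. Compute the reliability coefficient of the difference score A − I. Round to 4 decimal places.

0.6826

Var(A−I) = 3.9² + 12.9² − 2·3.9·12.9·0.17 = 181.62 − 17.1054 = 164.515.
Under uncorrelated errors the observed covariances equal the true-score covariances, so only the own-variance terms attenuate.
True-score variance = [3.9²·0.74 + 12.9²·0.71] − 17.1054 = 129.406 − 17.1054 = 112.301.
Reliability = 112.301 / 164.515 = 0.6826.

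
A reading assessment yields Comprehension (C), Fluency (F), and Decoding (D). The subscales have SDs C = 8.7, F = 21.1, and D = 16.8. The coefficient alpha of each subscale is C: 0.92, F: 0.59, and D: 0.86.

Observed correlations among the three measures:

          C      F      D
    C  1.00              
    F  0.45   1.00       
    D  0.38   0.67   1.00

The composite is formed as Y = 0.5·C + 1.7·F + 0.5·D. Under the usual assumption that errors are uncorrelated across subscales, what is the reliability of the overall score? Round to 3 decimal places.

0.723

Var(Y) = 0.5²·8.7² + 1.7²·21.1² + 0.5²·16.8² + 2·[0.85·8.7·21.1·0.45 + 0.25·8.7·16.8·0.38 + 0.85·21.1·16.8·0.67] = 1376.14 + 571.954 = 1948.09.
Under uncorrelated errors the observed covariances equal the true-score covariances, so only the own-variance terms attenuate.
True-score variance = [0.5²·8.7²·0.92 + 1.7²·21.1²·0.59 + 0.5²·16.8²·0.86] + 571.954 = 837.218 + 571.954 = 1409.17.
Reliability = 1409.17 / 1948.09 = 0.723.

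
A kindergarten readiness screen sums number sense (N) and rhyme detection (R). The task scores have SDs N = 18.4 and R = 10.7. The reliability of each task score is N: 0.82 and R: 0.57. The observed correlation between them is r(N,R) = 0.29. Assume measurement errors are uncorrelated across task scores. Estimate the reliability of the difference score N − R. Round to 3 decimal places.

0.675

Var(N−R) = 18.4² + 10.7² − 2·18.4·10.7·0.29 = 453.05 − 114.19 = 338.86.
Because errors are independent across components, Cov(Tᵢ,Tⱼ) = Cov(Xᵢ,Xⱼ); the off-diagonal part of the true-score variance is the same as above.
True-score variance = [18.4²·0.82 + 10.7²·0.57] − 114.19 = 342.878 − 114.19 = 228.688.
Reliability = 228.688 / 338.86 = 0.675.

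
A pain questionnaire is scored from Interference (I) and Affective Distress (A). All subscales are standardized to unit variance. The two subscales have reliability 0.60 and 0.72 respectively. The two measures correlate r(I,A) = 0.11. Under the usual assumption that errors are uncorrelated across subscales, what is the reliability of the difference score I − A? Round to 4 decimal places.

0.6180

Var(I−A) = 1 + 1 − 2·0.11 = 2 − 0.22 = 1.78.
Because errors are independent across components, Cov(Tᵢ,Tⱼ) = Cov(Xᵢ,Xⱼ); the off-diagonal part of the true-score variance is the same as above.
True-score variance = [0.60 + 0.72] − 0.22 = 1.32 − 0.22 = 1.1.
Reliability = 1.1 / 1.78 = 0.6180.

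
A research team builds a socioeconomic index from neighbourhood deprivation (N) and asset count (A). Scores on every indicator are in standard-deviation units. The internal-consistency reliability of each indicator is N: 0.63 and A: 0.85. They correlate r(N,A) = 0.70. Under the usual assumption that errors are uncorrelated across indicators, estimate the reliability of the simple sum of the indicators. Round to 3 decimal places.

Var(N+A) = 2 + 2·[0.70] = 2 + 1.4 = 3.4.
With uncorrelated errors the cross-covariances are all true-score covariance, so they carry over unchanged; only the diagonal terms shrink to ρᵢσᵢ².
True-score variance = [0.63 + 0.85] + 1.4 = 1.48 + 1.4 = 2.88.
Reliability = 2.88 / 3.4 = 0.847.

0.847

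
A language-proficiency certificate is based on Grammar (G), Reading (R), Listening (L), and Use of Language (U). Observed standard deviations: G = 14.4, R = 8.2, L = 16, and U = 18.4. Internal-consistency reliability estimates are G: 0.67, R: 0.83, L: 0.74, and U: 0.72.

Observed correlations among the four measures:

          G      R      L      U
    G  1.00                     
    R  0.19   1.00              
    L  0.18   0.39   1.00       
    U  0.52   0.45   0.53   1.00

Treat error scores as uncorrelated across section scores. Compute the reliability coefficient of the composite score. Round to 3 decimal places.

0.868

Var(G+R+L+U) = 14.4² + 8.2² + 16² + 18.4² + 2·[14.4·8.2·0.19 + 14.4·16·0.18 + 14.4·18.4·0.52 + 8.2·16·0.39 + 8.2·18.4·0.45 + 16·18.4·0.53] = 869.16 + 953.565 = 1822.72.
Under uncorrelated errors the observed covariances equal the true-score covariances, so only the own-variance terms attenuate.
True-score variance = [14.4²·0.67 + 8.2²·0.83 + 16²·0.74 + 18.4²·0.72] + 953.565 = 627.944 + 953.565 = 1581.51.
Reliability = 1581.51 / 1822.72 = 0.868.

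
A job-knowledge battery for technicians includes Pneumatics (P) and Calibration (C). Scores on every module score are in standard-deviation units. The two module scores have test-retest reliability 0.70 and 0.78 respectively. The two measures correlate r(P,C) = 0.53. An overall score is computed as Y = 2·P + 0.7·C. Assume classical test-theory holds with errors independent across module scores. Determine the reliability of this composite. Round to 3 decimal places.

0.781

Var(Y) = 2² + 0.7² + 2·[1.4·0.53] = 4.49 + 1.484 = 5.974.
With uncorrelated errors the cross-covariances are all true-score covariance, so they carry over unchanged; only the diagonal terms shrink to ρᵢσᵢ².
True-score variance = [2²·0.70 + 0.7²·0.78] + 1.484 = 3.1822 + 1.484 = 4.6662.
Reliability = 4.6662 / 5.974 = 0.781.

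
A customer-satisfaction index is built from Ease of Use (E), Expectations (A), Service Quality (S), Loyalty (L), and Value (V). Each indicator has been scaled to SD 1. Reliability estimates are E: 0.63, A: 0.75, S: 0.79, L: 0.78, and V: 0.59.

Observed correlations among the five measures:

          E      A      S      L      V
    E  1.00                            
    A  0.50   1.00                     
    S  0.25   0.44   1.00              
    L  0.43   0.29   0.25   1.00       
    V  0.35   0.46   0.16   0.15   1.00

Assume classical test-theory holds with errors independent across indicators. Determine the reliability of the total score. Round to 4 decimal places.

Var(E+A+S+L+V) = 5 + 2·[0.50 + 0.25 + 0.43 + 0.35 + 0.44 + 0.29 + 0.46 + 0.25 + 0.16 + 0.15] = 5 + 6.56 = 11.56.
Because errors are independent across components, Cov(Tᵢ,Tⱼ) = Cov(Xᵢ,Xⱼ); the off-diagonal part of the true-score variance is the same as above.
True-score variance = [0.63 + 0.75 + 0.79 + 0.78 + 0.59] + 6.56 = 3.54 + 6.56 = 10.1.
Reliability = 10.1 / 11.56 = 0.8737.

0.8737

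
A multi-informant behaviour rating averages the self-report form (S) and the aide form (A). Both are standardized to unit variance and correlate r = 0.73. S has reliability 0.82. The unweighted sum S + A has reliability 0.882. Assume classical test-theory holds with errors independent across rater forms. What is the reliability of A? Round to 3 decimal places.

0.772

Var(S+A) = 2 + 2·0.73 = 3.460.
True-score variance = ρ_S + ρ_A + 2·0.73, so 0.882 = (0.82 + ρ_A + 1.46) / 3.460.
ρ_A = 0.882·3.460 − 0.82 − 1.46 = 0.772.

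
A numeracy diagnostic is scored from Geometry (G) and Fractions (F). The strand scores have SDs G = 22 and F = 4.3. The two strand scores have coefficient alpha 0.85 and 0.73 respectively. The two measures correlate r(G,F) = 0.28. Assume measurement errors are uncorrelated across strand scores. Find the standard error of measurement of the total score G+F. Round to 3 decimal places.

Var(total) = 502.49 + 52.976 = 555.466.
True-score variance = 424.898 + 52.976 = 477.874, so reliability = 0.8603.
Error variance = 555.466 − 477.874 = 77.5923; SEM = √77.5923 = 8.809.

8.809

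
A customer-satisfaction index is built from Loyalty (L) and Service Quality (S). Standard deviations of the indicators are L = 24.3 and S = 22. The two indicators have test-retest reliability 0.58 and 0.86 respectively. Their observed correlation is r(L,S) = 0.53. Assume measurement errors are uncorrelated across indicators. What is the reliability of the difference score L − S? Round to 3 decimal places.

Var(L−S) = 24.3² + 22² − 2·24.3·22·0.53 = 1074.49 − 566.676 = 507.814.
Under uncorrelated errors the observed covariances equal the true-score covariances, so only the own-variance terms attenuate.
True-score variance = [24.3²·0.58 + 22²·0.86] − 566.676 = 758.724 − 566.676 = 192.048.
Reliability = 192.048 / 507.814 = 0.378.

0.378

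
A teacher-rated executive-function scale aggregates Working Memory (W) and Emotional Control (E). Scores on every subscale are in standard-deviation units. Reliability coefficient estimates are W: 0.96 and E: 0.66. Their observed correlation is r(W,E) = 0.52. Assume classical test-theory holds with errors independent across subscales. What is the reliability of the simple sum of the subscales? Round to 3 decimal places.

0.875

Var(W+E) = 2 + 2·[0.52] = 2 + 1.04 = 3.04.
Under uncorrelated errors the observed covariances equal the true-score covariances, so only the own-variance terms attenuate.
True-score variance = [0.96 + 0.66] + 1.04 = 1.62 + 1.04 = 2.66.
Reliability = 2.66 / 3.04 = 0.875.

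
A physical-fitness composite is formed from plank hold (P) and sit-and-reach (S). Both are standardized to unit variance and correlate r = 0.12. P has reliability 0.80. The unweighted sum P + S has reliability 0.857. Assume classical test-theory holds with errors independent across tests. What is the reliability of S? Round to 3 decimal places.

0.880

Var(P+S) = 2 + 2·0.12 = 2.240.
True-score variance = ρ_P + ρ_S + 2·0.12, so 0.857 = (0.80 + ρ_S + 0.24) / 2.240.
ρ_S = 0.857·2.240 − 0.80 − 0.24 = 0.880.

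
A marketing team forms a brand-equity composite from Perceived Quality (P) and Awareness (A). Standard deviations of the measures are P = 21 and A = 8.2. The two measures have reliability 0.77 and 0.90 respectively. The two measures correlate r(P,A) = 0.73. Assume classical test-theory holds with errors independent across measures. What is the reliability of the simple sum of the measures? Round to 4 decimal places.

0.8576

Var(P+A) = 21² + 8.2² + 2·[21·8.2·0.73] = 508.24 + 251.412 = 759.652.
Under uncorrelated errors the observed covariances equal the true-score covariances, so only the own-variance terms attenuate.
True-score variance = [21²·0.77 + 8.2²·0.90] + 251.412 = 400.086 + 251.412 = 651.498.
Reliability = 651.498 / 759.652 = 0.8576.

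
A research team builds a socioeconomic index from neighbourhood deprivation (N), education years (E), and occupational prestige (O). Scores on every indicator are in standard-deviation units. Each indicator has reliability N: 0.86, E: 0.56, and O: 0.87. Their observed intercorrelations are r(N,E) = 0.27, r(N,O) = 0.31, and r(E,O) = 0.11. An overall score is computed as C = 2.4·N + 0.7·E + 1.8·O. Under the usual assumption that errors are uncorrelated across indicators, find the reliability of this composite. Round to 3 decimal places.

0.892

Var(C) = 2.4² + 0.7² + 1.8² + 2·[1.68·0.27 + 4.32·0.31 + 1.26·0.11] = 9.49 + 3.8628 = 13.3528.
Because errors are independent across components, Cov(Tᵢ,Tⱼ) = Cov(Xᵢ,Xⱼ); the off-diagonal part of the true-score variance is the same as above.
True-score variance = [2.4²·0.86 + 0.7²·0.56 + 1.8²·0.87] + 3.8628 = 8.0468 + 3.8628 = 11.9096.
Reliability = 11.9096 / 13.3528 = 0.892.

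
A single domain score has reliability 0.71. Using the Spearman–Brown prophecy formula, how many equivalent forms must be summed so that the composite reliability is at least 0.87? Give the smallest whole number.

3

k ≥ ρ*(1−ρ₁)/(ρ₁(1−ρ*)) = 0.87·0.29 / (0.71·0.13) = 2.733.
Smallest integer k = 3.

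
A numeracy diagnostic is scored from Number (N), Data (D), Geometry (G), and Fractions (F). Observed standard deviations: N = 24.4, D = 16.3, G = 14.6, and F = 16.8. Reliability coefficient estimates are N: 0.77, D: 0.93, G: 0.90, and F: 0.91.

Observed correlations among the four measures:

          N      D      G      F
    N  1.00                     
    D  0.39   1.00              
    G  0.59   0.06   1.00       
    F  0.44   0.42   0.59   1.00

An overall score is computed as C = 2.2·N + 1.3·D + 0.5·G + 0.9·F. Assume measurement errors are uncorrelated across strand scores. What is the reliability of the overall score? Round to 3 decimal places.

0.882

Var(C) = 2.2²·24.4² + 1.3²·16.3² + 0.5²·14.6² + 0.9²·16.8² + 2·[2.86·24.4·16.3·0.39 + 1.1·24.4·14.6·0.59 + 1.98·24.4·16.8·0.44 + 0.65·16.3·14.6·0.06 + 1.17·16.3·16.8·0.42 + 0.45·14.6·16.8·0.59] = 3612.46 + 2481.81 = 6094.28.
Under uncorrelated errors the observed covariances equal the true-score covariances, so only the own-variance terms attenuate.
True-score variance = [2.2²·24.4²·0.77 + 1.3²·16.3²·0.93 + 0.5²·14.6²·0.90 + 0.9²·16.8²·0.91] + 2481.81 = 2892.37 + 2481.81 = 5374.19.
Reliability = 5374.19 / 6094.28 = 0.882.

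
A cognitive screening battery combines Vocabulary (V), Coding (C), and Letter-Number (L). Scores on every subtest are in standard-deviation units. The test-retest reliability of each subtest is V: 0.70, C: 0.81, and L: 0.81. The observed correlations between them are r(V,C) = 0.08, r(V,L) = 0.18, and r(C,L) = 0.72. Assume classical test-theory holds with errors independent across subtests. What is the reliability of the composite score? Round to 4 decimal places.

Var(V+C+L) = 3 + 2·[0.08 + 0.18 + 0.72] = 3 + 1.96 = 4.96.
With uncorrelated errors the cross-covariances are all true-score covariance, so they carry over unchanged; only the diagonal terms shrink to ρᵢσᵢ².
True-score variance = [0.70 + 0.81 + 0.81] + 1.96 = 2.32 + 1.96 = 4.28.
Reliability = 4.28 / 4.96 = 0.8629.

0.8629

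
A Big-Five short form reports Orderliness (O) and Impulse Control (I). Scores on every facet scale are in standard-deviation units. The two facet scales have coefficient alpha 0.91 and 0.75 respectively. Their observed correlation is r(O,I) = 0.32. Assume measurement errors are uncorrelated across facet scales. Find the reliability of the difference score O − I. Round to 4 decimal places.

Var(O−I) = 1 + 1 − 2·0.32 = 2 − 0.64 = 1.36.
Because errors are independent across components, Cov(Tᵢ,Tⱼ) = Cov(Xᵢ,Xⱼ); the off-diagonal part of the true-score variance is the same as above.
True-score variance = [0.91 + 0.75] − 0.64 = 1.66 − 0.64 = 1.02.
Reliability = 1.02 / 1.36 = 0.7500.

0.7500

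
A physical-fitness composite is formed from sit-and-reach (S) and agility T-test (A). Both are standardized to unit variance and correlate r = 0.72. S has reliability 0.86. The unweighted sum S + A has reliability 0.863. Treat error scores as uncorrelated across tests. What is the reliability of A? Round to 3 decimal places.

Var(S+A) = 2 + 2·0.72 = 3.440.
True-score variance = ρ_S + ρ_A + 2·0.72, so 0.863 = (0.86 + ρ_A + 1.44) / 3.440.
ρ_A = 0.863·3.440 − 0.86 − 1.44 = 0.669.

0.669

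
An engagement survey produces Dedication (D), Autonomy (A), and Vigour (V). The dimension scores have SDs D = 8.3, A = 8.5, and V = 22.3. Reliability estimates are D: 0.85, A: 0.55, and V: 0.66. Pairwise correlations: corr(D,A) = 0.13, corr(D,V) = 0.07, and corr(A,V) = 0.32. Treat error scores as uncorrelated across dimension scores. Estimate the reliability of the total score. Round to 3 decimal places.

0.736

Var(D+A+V) = 8.3² + 8.5² + 22.3² + 2·[8.3·8.5·0.13 + 8.3·22.3·0.07 + 8.5·22.3·0.32] = 638.43 + 165.568 = 803.998.
Under uncorrelated errors the observed covariances equal the true-score covariances, so only the own-variance terms attenuate.
True-score variance = [8.3²·0.85 + 8.5²·0.55 + 22.3²·0.66] + 165.568 = 426.505 + 165.568 = 592.073.
Reliability = 592.073 / 803.998 = 0.736.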